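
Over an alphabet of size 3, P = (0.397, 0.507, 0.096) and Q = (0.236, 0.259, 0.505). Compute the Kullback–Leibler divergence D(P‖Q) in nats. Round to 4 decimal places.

D(P‖Q) = Σ p·ln(p/q).
  0.397·ln(0.397/0.236) = 0.20648
  0.507·ln(0.507/0.259) = 0.34054
  0.096·ln(0.096/0.505) = -0.15938
D(P‖Q) = 0.3876 nats.

0.3876 nats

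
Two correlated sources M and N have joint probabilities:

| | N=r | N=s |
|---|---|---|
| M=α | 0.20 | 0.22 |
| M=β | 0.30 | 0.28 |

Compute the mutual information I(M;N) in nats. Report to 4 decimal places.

Marginals: p(M) = (0.4200, 0.5800), p(N) = (0.5000, 0.5000).
I(M;N) = H(M) + H(N) − H(M,N).
H(M) = 0.6803, H(N) = 0.6931, H(M,N) = 1.3726.
I(M;N) = 0.6803 + 0.6931 − 1.3726 = 0.0008 nats.

0.0008 nats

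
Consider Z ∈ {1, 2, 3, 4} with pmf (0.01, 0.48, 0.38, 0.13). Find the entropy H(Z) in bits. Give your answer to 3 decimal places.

H(Z) = −Σ p·log₂ p.
  −(0.01)·log₂(0.01) = 0.0664
  −(0.48)·log₂(0.48) = 0.5083
  −(0.38)·log₂(0.38) = 0.5305
  −(0.13)·log₂(0.13) = 0.3826
Sum: 0.0664 + 0.5083 + 0.5305 + 0.3826 = 1.488 bits.

1.488 bits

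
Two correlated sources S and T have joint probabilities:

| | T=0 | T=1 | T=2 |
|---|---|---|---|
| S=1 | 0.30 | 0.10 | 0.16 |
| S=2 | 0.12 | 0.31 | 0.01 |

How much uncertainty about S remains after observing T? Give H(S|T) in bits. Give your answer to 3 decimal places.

Chain rule: H(S|T) = H(S,T) − H(T).
Marginals: p(S) = (0.5600, 0.4400), p(T) = (0.4200, 0.4100, 0.1700).
H(S,T) = 2.2336 bits; H(T) = 1.4876 bits.
H(S|T) = 2.2336 − 1.4876 = 0.746 bits.

0.746 bits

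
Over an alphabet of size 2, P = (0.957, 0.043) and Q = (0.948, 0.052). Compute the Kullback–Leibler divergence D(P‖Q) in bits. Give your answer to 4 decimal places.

D(P‖Q) = Σ p·log₂(p/q).
  0.957·log₂(0.957/0.948) = 0.01305
  0.043·log₂(0.043/0.052) = -0.01179
D(P‖Q) = 0.0013 bits.

0.0013 bits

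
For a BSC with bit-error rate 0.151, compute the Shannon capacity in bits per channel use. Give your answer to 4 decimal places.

0.3877 bits

Binary symmetric channel: C = 1 − h₂(ε) where h₂ is the binary entropy function.
h₂(0.151) = −0.151·log₂0.151 − 0.849·log₂0.849 = 0.6123.
C = 1 − 0.6123 = 0.3877 bits per channel use.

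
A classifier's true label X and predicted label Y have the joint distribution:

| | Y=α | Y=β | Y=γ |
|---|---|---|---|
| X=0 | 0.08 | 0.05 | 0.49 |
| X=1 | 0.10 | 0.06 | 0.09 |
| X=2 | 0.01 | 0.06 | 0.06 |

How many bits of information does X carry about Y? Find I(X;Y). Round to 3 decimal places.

Marginals: p(X) = (0.6200, 0.2500, 0.1300), p(Y) = (0.1900, 0.1700, 0.6400).
I(X;Y) = Σ p(x,y)·log₂[p(x,y)/(p(x)p(y))].
  (0,α): 0.08·log₂(0.6791) = -0.0447
  (0,β): 0.05·log₂(0.4744) = -0.0538
  (0,γ): 0.49·log₂(1.2349) = 0.1491
  (1,α): 0.10·log₂(2.1053) = 0.1074
  (1,β): 0.06·log₂(1.4118) = 0.0298
  (1,γ): 0.09·log₂(0.5625) = -0.0747
  (2,α): 0.01·log₂(0.4049) = -0.0130
  (2,β): 0.06·log₂(2.7149) = 0.0865
  (2,γ): 0.06·log₂(0.7212) = -0.0283
Sum = 0.158 bits.

0.158 bits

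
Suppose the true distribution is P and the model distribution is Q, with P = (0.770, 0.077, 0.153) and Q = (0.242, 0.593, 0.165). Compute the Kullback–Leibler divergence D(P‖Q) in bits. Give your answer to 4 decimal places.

D(P‖Q) = Σ p·log₂(p/q).
  0.770·log₂(0.770/0.242) = 1.28579
  0.077·log₂(0.077/0.593) = -0.22677
  0.153·log₂(0.153/0.165) = -0.01667
D(P‖Q) = 1.0423 bits.

1.0423 bits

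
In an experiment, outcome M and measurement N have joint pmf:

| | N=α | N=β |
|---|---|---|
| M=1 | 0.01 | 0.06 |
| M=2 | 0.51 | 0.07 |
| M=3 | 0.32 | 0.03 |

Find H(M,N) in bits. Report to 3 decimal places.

1.752 bits

H(M,N) = −Σ p(x,y)·log₂ p(x,y) over all 6 cells.
  cell (1,α): −0.01·log₂0.01 = 0.0664
  cell (1,β): −0.06·log₂0.06 = 0.2435
  cell (2,α): −0.51·log₂0.51 = 0.4954
  cell (2,β): −0.07·log₂0.07 = 0.2686
  cell (3,α): −0.32·log₂0.32 = 0.5260
  cell (3,β): −0.03·log₂0.03 = 0.1518
Sum = 1.752 bits.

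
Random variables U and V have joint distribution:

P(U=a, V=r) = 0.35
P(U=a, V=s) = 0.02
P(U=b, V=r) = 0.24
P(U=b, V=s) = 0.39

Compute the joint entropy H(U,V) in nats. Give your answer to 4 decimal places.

H(U,V) = −Σ p(x,y)·ln p(x,y) over all 4 cells.
  cell (a,r): −0.35·ln0.35 = 0.36744
  cell (a,s): −0.02·ln0.02 = 0.07824
  cell (b,r): −0.24·ln0.24 = 0.34251
  cell (b,s): −0.39·ln0.39 = 0.36723
Sum = 1.1554 nats.

1.1554 nats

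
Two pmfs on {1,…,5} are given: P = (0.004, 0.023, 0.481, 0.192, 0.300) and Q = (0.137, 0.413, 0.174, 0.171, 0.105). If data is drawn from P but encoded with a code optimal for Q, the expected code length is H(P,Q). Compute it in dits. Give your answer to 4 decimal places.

0.8185 dits

H(P,Q) = −Σ p·log₁₀ q.
  −0.004·log₁₀(0.137) = 0.00345
  −0.023·log₁₀(0.413) = 0.00883
  −0.481·log₁₀(0.174) = 0.36530
  −0.192·log₁₀(0.171) = 0.14726
  −0.300·log₁₀(0.105) = 0.29364
H(P,Q) = 0.8185 dits.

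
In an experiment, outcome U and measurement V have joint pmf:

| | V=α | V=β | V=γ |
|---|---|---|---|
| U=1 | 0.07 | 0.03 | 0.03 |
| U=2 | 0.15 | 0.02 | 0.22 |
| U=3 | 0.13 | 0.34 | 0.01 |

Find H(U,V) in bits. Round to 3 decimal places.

2.554 bits

H(U,V) = −Σ p(x,y)·log₂ p(x,y) over all 9 cells.
  cell (1,α): −0.07·log₂0.07 = 0.2686
  cell (1,β): −0.03·log₂0.03 = 0.1518
  cell (1,γ): −0.03·log₂0.03 = 0.1518
  cell (2,α): −0.15·log₂0.15 = 0.4105
  cell (2,β): −0.02·log₂0.02 = 0.1129
  cell (2,γ): −0.22·log₂0.22 = 0.4806
  cell (3,α): −0.13·log₂0.13 = 0.3826
  cell (3,β): −0.34·log₂0.34 = 0.5292
  cell (3,γ): −0.01·log₂0.01 = 0.0664
Sum = 2.554 bits.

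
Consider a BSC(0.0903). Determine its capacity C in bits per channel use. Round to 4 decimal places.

0.5625 bits

Binary symmetric channel: C = 1 − h₂(ε) where h₂ is the binary entropy function.
h₂(0.0903) = −0.0903·log₂0.0903 − 0.9097·log₂0.9097 = 0.4375.
C = 1 − 0.4375 = 0.5625 bits per channel use.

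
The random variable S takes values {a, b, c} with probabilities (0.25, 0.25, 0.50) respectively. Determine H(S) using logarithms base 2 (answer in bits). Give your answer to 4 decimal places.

H(S) = −Σ p·log₂ p.
  −(0.25)·log₂(0.25) = 0.50000
  −(0.25)·log₂(0.25) = 0.50000
  −(0.50)·log₂(0.50) = 0.50000
Sum: 0.50000 + 0.50000 + 0.50000 = 1.5000 bits.

1.5000 bits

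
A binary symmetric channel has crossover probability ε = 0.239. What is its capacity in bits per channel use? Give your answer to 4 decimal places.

0.2066 bits

Binary symmetric channel: C = 1 − h₂(ε) where h₂ is the binary entropy function.
h₂(0.239) = −0.239·log₂0.239 − 0.761·log₂0.761 = 0.7934.
C = 1 − 0.7934 = 0.2066 bits per channel use.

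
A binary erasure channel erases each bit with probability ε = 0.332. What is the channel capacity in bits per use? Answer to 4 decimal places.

0.6680 bits

Binary erasure channel: capacity C = 1 − ε.
C = 1 − 0.332 = 0.6680 bits per channel use.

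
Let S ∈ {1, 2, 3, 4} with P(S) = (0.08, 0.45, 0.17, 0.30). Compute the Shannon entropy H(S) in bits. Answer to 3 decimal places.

1.766 bits

H(S) = −Σ p·log₂ p.
  −(0.08)·log₂(0.08) = 0.2915
  −(0.45)·log₂(0.45) = 0.5184
  −(0.17)·log₂(0.17) = 0.4346
  −(0.30)·log₂(0.30) = 0.5211
Sum: 0.2915 + 0.5184 + 0.4346 + 0.5211 = 1.766 bits.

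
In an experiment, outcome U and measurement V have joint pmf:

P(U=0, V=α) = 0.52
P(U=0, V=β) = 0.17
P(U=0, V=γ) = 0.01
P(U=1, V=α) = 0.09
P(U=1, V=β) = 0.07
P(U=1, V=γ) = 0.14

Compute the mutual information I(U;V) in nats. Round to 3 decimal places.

0.174 nats

Marginals: p(U) = (0.7000, 0.3000), p(V) = (0.6100, 0.2400, 0.1500).
I(U;V) = H(U) + H(V) − H(U,V).
H(U) = 0.6109, H(V) = 0.9286, H(U,V) = 1.3654.
I(U;V) = 0.6109 + 0.9286 − 1.3654 = 0.174 nats.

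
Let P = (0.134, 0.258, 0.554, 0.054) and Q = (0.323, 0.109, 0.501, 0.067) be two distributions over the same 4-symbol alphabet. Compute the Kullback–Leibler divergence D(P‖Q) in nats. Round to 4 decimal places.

0.1485 nats

D(P‖Q) = Σ p·ln(p/q).
  0.134·ln(0.134/0.323) = -0.11789
  0.258·ln(0.258/0.109) = 0.22230
  0.554·ln(0.554/0.501) = 0.05571
  0.054·ln(0.054/0.067) = -0.01165
D(P‖Q) = 0.1485 nats.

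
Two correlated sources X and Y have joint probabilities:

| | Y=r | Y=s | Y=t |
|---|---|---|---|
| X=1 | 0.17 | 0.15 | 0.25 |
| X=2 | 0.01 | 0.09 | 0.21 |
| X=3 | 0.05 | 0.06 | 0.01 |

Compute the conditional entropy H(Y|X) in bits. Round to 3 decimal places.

Marginals: p(X) = (0.5700, 0.3100, 0.1200), p(Y) = (0.2300, 0.3000, 0.4700).
H(Y|X) = Σ p(X) · H(Y|X=·).
  X=1: p=0.5700, H(Y|X=1) = 1.5489
  X=2: p=0.3100, H(Y|X=2) = 1.0585
  X=3: p=0.1200, H(Y|X=3) = 1.3250
Weighted sum = 1.370 bits.

1.370 bits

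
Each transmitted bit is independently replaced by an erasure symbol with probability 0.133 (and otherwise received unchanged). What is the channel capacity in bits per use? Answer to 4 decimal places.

Binary erasure channel: capacity C = 1 − ε.
C = 1 − 0.133 = 0.8670 bits per channel use.

0.8670 bits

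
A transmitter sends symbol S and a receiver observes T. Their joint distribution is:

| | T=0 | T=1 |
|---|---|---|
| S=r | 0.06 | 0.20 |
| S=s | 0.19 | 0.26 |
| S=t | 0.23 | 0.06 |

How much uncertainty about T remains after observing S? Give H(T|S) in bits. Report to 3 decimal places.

0.858 bits

Chain rule: H(T|S) = H(S,T) − H(S).
Marginals: p(S) = (0.2600, 0.4500, 0.2900), p(T) = (0.4800, 0.5200).
H(S,T) = 2.3996 bits; H(S) = 1.5416 bits.
H(T|S) = 2.3996 − 1.5416 = 0.858 bits.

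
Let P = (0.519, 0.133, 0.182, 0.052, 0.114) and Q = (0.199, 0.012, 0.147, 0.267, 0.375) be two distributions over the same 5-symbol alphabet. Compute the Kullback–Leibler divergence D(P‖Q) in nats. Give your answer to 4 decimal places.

0.6355 nats

D(P‖Q) = Σ p·ln(p/q).
  0.519·ln(0.519/0.199) = 0.49751
  0.133·ln(0.133/0.012) = 0.31992
  0.182·ln(0.182/0.147) = 0.03887
  0.052·ln(0.052/0.267) = -0.08507
  0.114·ln(0.114/0.375) = -0.13574
D(P‖Q) = 0.6355 nats.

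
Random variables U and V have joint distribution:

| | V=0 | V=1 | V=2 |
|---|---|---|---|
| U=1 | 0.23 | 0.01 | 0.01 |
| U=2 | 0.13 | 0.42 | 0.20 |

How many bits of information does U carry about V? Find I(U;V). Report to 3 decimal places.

0.345 bits

Marginals: p(U) = (0.2500, 0.7500), p(V) = (0.3600, 0.4300, 0.2100).
I(U;V) = Σ p(x,y)·log₂[p(x,y)/(p(x)p(y))].
  (1,0): 0.23·log₂(2.5556) = 0.3113
  (1,1): 0.01·log₂(0.0930) = -0.0343
  (1,2): 0.01·log₂(0.1905) = -0.0239
  (2,0): 0.13·log₂(0.4815) = -0.1371
  (2,1): 0.42·log₂(1.3023) = 0.1601
  (2,2): 0.20·log₂(1.2698) = 0.0689
Sum = 0.345 bits.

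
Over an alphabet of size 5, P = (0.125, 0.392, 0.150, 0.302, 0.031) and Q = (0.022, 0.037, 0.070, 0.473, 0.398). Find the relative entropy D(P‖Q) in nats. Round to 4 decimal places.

D(P‖Q) = Σ p·ln(p/q).
  0.125·ln(0.125/0.022) = 0.21716
  0.392·ln(0.392/0.037) = 0.92525
  0.150·ln(0.150/0.070) = 0.11432
  0.302·ln(0.302/0.473) = -0.13550
  0.031·ln(0.031/0.398) = -0.07913
D(P‖Q) = 1.0421 nats.

1.0421 nats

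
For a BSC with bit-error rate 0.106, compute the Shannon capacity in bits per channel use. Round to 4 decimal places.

0.5123 bits

Binary symmetric channel: C = 1 − h₂(ε) where h₂ is the binary entropy function.
h₂(0.106) = −0.106·log₂0.106 − 0.894·log₂0.894 = 0.4877.
C = 1 − 0.4877 = 0.5123 bits per channel use.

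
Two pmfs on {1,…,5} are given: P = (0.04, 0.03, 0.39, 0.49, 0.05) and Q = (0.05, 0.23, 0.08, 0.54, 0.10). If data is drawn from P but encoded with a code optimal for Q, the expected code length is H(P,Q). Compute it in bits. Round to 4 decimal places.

H(P,Q) = −Σ p·log₂ q.
  −0.04·log₂(0.05) = 0.17288
  −0.03·log₂(0.23) = 0.06361
  −0.39·log₂(0.08) = 1.42110
  −0.49·log₂(0.54) = 0.43559
  −0.05·log₂(0.10) = 0.16610
H(P,Q) = 2.2593 bits.

2.2593 bits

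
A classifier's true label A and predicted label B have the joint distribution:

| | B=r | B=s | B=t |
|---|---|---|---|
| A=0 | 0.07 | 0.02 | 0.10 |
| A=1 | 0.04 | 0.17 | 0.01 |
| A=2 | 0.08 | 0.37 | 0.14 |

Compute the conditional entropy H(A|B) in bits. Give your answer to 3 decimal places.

1.196 bits

Marginals: p(A) = (0.1900, 0.2200, 0.5900), p(B) = (0.1900, 0.5600, 0.2500).
H(A|B) = Σ p(B) · H(A|B=·).
  B=r: p=0.1900, H(A|B=r) = 1.5294
  B=s: p=0.5600, H(A|B=s) = 1.0888
  B=t: p=0.2500, H(A|B=t) = 1.1830
Weighted sum = 1.196 bits.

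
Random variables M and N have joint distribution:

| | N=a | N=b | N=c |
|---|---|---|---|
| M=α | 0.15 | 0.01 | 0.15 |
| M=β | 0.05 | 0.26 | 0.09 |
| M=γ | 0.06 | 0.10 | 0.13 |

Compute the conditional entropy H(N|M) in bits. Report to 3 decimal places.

Chain rule: H(N|M) = H(M,N) − H(M).
Marginals: p(M) = (0.3100, 0.4000, 0.2900), p(N) = (0.2600, 0.3700, 0.3700).
H(M,N) = 2.8799 bits; H(M) = 1.5705 bits.
H(N|M) = 2.8799 − 1.5705 = 1.309 bits.

1.309 bits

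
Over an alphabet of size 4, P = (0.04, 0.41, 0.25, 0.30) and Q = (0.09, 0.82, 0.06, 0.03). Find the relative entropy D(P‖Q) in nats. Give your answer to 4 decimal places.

D(P‖Q) = Σ p·ln(p/q).
  0.04·ln(0.04/0.09) = -0.03244
  0.41·ln(0.41/0.82) = -0.28419
  0.25·ln(0.25/0.06) = 0.35678
  0.30·ln(0.30/0.03) = 0.69078
D(P‖Q) = 0.7309 nats.

0.7309 nats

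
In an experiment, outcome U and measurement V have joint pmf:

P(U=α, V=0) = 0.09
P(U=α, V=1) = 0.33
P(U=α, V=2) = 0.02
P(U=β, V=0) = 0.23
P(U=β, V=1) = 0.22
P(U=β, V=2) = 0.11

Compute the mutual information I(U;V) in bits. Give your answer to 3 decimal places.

0.101 bits

Marginals: p(U) = (0.4400, 0.5600), p(V) = (0.3200, 0.5500, 0.1300).
I(U;V) = Σ p(x,y)·log₂[p(x,y)/(p(x)p(y))].
  (α,0): 0.09·log₂(0.6392) = -0.0581
  (α,1): 0.33·log₂(1.3636) = 0.1477
  (α,2): 0.02·log₂(0.3497) = -0.0303
  (β,0): 0.23·log₂(1.2835) = 0.0828
  (β,1): 0.22·log₂(0.7143) = -0.1068
  (β,2): 0.11·log₂(1.5110) = 0.0655
Sum = 0.101 bits.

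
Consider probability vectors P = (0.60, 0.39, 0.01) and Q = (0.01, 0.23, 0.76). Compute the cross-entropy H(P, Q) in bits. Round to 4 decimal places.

4.8172 bits

H(P,Q) = −Σ p·log₂ q.
  −0.60·log₂(0.01) = 3.98631
  −0.39·log₂(0.23) = 0.82691
  −0.01·log₂(0.76) = 0.00396
H(P,Q) = 4.8172 bits.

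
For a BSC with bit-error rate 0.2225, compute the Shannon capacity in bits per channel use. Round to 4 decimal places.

Binary symmetric channel: C = 1 − h₂(ε) where h₂ is the binary entropy function.
h₂(0.2225) = −0.2225·log₂0.2225 − 0.7775·log₂0.7775 = 0.7647.
C = 1 − 0.7647 = 0.2353 bits per channel use.

0.2353 bits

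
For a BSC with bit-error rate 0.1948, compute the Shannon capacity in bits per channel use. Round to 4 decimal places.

Binary symmetric channel: C = 1 − h₂(ε) where h₂ is the binary entropy function.
h₂(0.1948) = −0.1948·log₂0.1948 − 0.8052·log₂0.8052 = 0.7114.
C = 1 − 0.7114 = 0.2886 bits per channel use.

0.2886 bits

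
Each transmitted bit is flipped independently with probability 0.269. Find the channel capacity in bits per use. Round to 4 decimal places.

0.1600 bits

Binary symmetric channel: C = 1 − h₂(ε) where h₂ is the binary entropy function.
h₂(0.269) = −0.269·log₂0.269 − 0.731·log₂0.731 = 0.8400.
C = 1 − 0.8400 = 0.1600 bits per channel use.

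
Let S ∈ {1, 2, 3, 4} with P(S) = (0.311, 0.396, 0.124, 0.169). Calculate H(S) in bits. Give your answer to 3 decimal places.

H(S) = −Σ p·log₂ p.
  −(0.311)·log₂(0.311) = 0.5240
  −(0.396)·log₂(0.396) = 0.5292
  −(0.124)·log₂(0.124) = 0.3734
  −(0.169)·log₂(0.169) = 0.4335
Sum: 0.5240 + 0.5292 + 0.3734 + 0.4335 = 1.860 bits.

1.860 bits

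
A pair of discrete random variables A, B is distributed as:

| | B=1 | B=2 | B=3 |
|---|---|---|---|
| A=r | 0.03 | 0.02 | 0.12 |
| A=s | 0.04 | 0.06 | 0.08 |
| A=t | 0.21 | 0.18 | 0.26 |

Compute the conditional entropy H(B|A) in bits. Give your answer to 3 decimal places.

Marginals: p(A) = (0.1700, 0.1800, 0.6500), p(B) = (0.2800, 0.2600, 0.4600).
H(B|A) = Σ p(A) · H(B|A=·).
  A=r: p=0.1700, H(B|A=r) = 1.1596
  A=s: p=0.1800, H(B|A=s) = 1.5305
  A=t: p=0.6500, H(B|A=t) = 1.5684
Weighted sum = 1.492 bits.

1.492 bits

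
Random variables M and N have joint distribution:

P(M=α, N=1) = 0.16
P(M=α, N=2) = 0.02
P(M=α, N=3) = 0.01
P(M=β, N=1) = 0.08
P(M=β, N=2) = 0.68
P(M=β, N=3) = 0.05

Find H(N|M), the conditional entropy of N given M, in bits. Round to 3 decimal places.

0.787 bits

Marginals: p(M) = (0.1900, 0.8100), p(N) = (0.2400, 0.7000, 0.0600).
H(N|M) = Σ p(M) · H(N|M=·).
  M=α: p=0.1900, H(N|M=α) = 0.7742
  M=β: p=0.8100, H(N|M=β) = 0.7898
Weighted sum = 0.787 bits.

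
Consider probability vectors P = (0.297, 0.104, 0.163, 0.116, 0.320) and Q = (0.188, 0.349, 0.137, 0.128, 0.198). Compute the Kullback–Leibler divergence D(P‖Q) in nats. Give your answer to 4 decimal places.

0.1804 nats

D(P‖Q) = Σ p·ln(p/q).
  0.297·ln(0.297/0.188) = 0.13582
  0.104·ln(0.104/0.349) = -0.12591
  0.163·ln(0.163/0.137) = 0.02832
  0.116·ln(0.116/0.128) = -0.01142
  0.320·ln(0.320/0.198) = 0.15362
D(P‖Q) = 0.1804 nats.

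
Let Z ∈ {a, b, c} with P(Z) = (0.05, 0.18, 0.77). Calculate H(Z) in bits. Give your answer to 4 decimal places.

0.9517 bits

H(Z) = −Σ p·log₂ p.
  −(0.05)·log₂(0.05) = 0.21610
  −(0.18)·log₂(0.18) = 0.44531
  −(0.77)·log₂(0.77) = 0.29034
Sum: 0.21610 + 0.44531 + 0.29034 = 0.9517 bits.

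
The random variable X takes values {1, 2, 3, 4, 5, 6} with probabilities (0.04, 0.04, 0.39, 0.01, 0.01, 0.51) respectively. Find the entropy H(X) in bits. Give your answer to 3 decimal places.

H(X) = −Σ p·log₂ p.
  −(0.04)·log₂(0.04) = 0.1858
  −(0.04)·log₂(0.04) = 0.1858
  −(0.39)·log₂(0.39) = 0.5298
  −(0.01)·log₂(0.01) = 0.0664
  −(0.01)·log₂(0.01) = 0.0664
  −(0.51)·log₂(0.51) = 0.4954
Sum: 0.1858 + 0.1858 + 0.5298 + 0.0664 + 0.0664 + 0.4954 = 1.530 bits.

1.530 bits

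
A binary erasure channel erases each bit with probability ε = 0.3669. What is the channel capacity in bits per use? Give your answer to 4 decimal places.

0.6331 bits

Binary erasure channel: capacity C = 1 − ε.
C = 1 − 0.3669 = 0.6331 bits per channel use.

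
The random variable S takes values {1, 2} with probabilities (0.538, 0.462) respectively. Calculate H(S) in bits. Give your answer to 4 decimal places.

0.9958 bits

H(S) = −Σ p·log₂ p.
  −(0.538)·log₂(0.538) = 0.48115
  −(0.462)·log₂(0.462) = 0.51468
Sum: 0.48115 + 0.51468 = 0.9958 bits.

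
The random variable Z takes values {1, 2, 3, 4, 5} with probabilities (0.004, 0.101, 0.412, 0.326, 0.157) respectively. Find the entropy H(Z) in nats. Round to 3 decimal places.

1.275 nats

H(Z) = −Σ p·ln p.
  −(0.004)·ln(0.004) = 0.0221
  −(0.101)·ln(0.101) = 0.2316
  −(0.412)·ln(0.412) = 0.3653
  −(0.326)·ln(0.326) = 0.3654
  −(0.157)·ln(0.157) = 0.2907
Sum: 0.0221 + 0.2316 + 0.3653 + 0.3654 + 0.2907 = 1.275 nats.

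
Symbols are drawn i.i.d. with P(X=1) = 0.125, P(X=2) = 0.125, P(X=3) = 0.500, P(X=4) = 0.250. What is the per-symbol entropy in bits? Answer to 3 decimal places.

H(X) = −Σ p·log₂ p.
  −(0.125)·log₂(0.125) = 0.3750
  −(0.125)·log₂(0.125) = 0.3750
  −(0.500)·log₂(0.500) = 0.5000
  −(0.250)·log₂(0.250) = 0.5000
Sum: 0.3750 + 0.3750 + 0.5000 + 0.5000 = 1.750 bits.

1.750 bits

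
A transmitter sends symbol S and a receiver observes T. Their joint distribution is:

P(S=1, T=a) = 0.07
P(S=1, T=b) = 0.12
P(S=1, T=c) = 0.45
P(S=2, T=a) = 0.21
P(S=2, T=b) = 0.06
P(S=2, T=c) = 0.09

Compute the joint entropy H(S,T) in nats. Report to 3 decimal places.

1.513 nats

H(S,T) = −Σ p(x,y)·ln p(x,y) over all 6 cells.
  cell (1,a): −0.07·ln0.07 = 0.1861
  cell (1,b): −0.12·ln0.12 = 0.2544
  cell (1,c): −0.45·ln0.45 = 0.3593
  cell (2,a): −0.21·ln0.21 = 0.3277
  cell (2,b): −0.06·ln0.06 = 0.1688
  cell (2,c): −0.09·ln0.09 = 0.2167
Sum = 1.513 nats.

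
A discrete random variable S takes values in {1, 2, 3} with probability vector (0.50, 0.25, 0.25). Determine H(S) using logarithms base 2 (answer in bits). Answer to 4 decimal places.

1.5000 bits

H(S) = −Σ p·log₂ p.
  −(0.50)·log₂(0.50) = 0.50000
  −(0.25)·log₂(0.25) = 0.50000
  −(0.25)·log₂(0.25) = 0.50000
Sum: 0.50000 + 0.50000 + 0.50000 = 1.5000 bits.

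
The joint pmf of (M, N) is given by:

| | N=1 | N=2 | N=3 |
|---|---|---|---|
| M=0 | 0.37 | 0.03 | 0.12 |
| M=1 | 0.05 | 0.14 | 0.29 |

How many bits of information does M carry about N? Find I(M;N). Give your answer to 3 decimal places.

Marginals: p(M) = (0.5200, 0.4800), p(N) = (0.4200, 0.1700, 0.4100).
I(M;N) = H(M) + H(N) − H(M,N).
H(M) = 0.9988, H(N) = 1.4876, H(M,N) = 2.1807.
I(M;N) = 0.9988 + 1.4876 − 2.1807 = 0.306 bits.

0.306 bits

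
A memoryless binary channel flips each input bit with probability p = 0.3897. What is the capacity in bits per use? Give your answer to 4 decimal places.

0.0354 bits

Binary symmetric channel: C = 1 − h₂(ε) where h₂ is the binary entropy function.
h₂(0.3897) = −0.3897·log₂0.3897 − 0.6103·log₂0.6103 = 0.9646.
C = 1 − 0.9646 = 0.0354 bits per channel use.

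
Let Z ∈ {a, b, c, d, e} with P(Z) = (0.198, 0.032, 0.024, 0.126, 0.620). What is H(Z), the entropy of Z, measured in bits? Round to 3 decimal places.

1.555 bits

H(Z) = −Σ p·log₂ p.
  −(0.198)·log₂(0.198) = 0.4626
  −(0.032)·log₂(0.032) = 0.1589
  −(0.024)·log₂(0.024) = 0.1291
  −(0.126)·log₂(0.126) = 0.3766
  −(0.620)·log₂(0.620) = 0.4276
Sum: 0.4626 + 0.1589 + 0.1291 + 0.3766 + 0.4276 = 1.555 bits.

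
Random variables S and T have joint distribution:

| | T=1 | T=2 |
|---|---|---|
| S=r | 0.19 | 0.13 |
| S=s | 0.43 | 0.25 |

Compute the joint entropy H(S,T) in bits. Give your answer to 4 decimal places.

1.8614 bits

H(S,T) = −Σ p(x,y)·log₂ p(x,y) over all 4 cells.
  cell (r,1): −0.19·log₂0.19 = 0.45523
  cell (r,2): −0.13·log₂0.13 = 0.38264
  cell (s,1): −0.43·log₂0.43 = 0.52356
  cell (s,2): −0.25·log₂0.25 = 0.50000
Sum = 1.8614 bits.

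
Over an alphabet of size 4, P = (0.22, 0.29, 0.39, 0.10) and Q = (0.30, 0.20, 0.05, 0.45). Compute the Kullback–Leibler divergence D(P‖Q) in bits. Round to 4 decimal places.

D(P‖Q) = Σ p·log₂(p/q).
  0.22·log₂(0.22/0.30) = -0.09844
  0.29·log₂(0.29/0.20) = 0.15546
  0.39·log₂(0.39/0.05) = 1.15575
  0.10·log₂(0.10/0.45) = -0.21699
D(P‖Q) = 0.9958 bits.

0.9958 bits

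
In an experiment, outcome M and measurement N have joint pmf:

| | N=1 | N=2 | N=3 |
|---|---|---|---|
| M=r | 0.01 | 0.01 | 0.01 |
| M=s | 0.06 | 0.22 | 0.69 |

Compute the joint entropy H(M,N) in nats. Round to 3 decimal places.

H(M,N) = −Σ p(x,y)·ln p(x,y) over all 6 cells.
  cell (r,1): −0.01·ln0.01 = 0.0461
  cell (r,2): −0.01·ln0.01 = 0.0461
  cell (r,3): −0.01·ln0.01 = 0.0461
  cell (s,1): −0.06·ln0.06 = 0.1688
  cell (s,2): −0.22·ln0.22 = 0.3331
  cell (s,3): −0.69·ln0.69 = 0.2560
Sum = 0.896 nats.

0.896 nats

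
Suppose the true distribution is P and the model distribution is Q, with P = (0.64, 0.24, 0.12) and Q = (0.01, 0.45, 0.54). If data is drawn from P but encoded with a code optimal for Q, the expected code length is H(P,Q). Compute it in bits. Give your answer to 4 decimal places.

4.6352 bits

H(P,Q) = −Σ p·log₂ q.
  −0.64·log₂(0.01) = 4.25207
  −0.24·log₂(0.45) = 0.27648
  −0.12·log₂(0.54) = 0.10668
H(P,Q) = 4.6352 bits.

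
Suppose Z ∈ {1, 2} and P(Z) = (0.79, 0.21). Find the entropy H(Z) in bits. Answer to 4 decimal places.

0.7415 bits

H(Z) = −Σ p·log₂ p.
  −(0.79)·log₂(0.79) = 0.26866
  −(0.21)·log₂(0.21) = 0.47282
Sum: 0.26866 + 0.47282 = 0.7415 bits.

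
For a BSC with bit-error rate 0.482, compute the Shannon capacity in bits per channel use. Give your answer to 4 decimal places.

0.0009 bits

Binary symmetric channel: C = 1 − h₂(ε) where h₂ is the binary entropy function.
h₂(0.482) = −0.482·log₂0.482 − 0.518·log₂0.518 = 0.9991.
C = 1 − 0.9991 = 0.0009 bits per channel use.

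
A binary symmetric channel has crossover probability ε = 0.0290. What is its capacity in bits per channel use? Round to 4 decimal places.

Binary symmetric channel: C = 1 − h₂(ε) where h₂ is the binary entropy function.
h₂(0.0290) = −0.0290·log₂0.0290 − 0.9710·log₂0.9710 = 0.1894.
C = 1 − 0.1894 = 0.8106 bits per channel use.

0.8106 bits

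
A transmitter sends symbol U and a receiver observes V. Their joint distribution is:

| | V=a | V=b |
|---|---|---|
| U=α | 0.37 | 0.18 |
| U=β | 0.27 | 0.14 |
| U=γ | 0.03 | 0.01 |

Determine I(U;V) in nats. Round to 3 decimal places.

0.001 nats

Marginals: p(U) = (0.5500, 0.4100, 0.0400), p(V) = (0.6700, 0.3300).
I(U;V) = Σ p(x,y)·ln[p(x,y)/(p(x)p(y))].
  (α,a): 0.37·ln(1.0041) = 0.0015
  (α,b): 0.18·ln(0.9917) = -0.0015
  (β,a): 0.27·ln(0.9829) = -0.0047
  (β,b): 0.14·ln(1.0347) = 0.0048
  (γ,a): 0.03·ln(1.1194) = 0.0034
  (γ,b): 0.01·ln(0.7576) = -0.0028
Sum = 0.001 nats.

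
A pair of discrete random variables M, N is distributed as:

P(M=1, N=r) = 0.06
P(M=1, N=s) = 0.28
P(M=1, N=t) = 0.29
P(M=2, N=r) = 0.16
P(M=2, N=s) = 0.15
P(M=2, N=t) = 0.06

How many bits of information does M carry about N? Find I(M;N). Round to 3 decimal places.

0.132 bits

Marginals: p(M) = (0.6300, 0.3700), p(N) = (0.2200, 0.4300, 0.3500).
I(M;N) = H(M) + H(N) − H(M,N).
H(M) = 0.9507, H(N) = 1.5342, H(M,N) = 2.3528.
I(M;N) = 0.9507 + 1.5342 − 2.3528 = 0.132 bits.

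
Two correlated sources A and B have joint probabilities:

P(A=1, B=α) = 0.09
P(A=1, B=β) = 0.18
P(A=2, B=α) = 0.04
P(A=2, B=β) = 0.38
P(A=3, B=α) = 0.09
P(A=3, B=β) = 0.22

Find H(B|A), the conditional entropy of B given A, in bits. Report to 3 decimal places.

0.708 bits

Chain rule: H(B|A) = H(A,B) − H(A).
Marginals: p(A) = (0.2700, 0.4200, 0.3100), p(B) = (0.2200, 0.7800).
H(A,B) = 2.2674 bits; H(A) = 1.5595 bits.
H(B|A) = 2.2674 − 1.5595 = 0.708 bits.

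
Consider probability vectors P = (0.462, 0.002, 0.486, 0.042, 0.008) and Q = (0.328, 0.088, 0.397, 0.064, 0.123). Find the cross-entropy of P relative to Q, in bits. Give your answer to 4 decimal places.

1.5885 bits

H(P,Q) = −Σ p·log₂ q.
  −0.462·log₂(0.328) = 0.74300
  −0.002·log₂(0.088) = 0.00701
  −0.486·log₂(0.397) = 0.64774
  −0.042·log₂(0.064) = 0.16656
  −0.008·log₂(0.123) = 0.02419
H(P,Q) = 1.5885 bits.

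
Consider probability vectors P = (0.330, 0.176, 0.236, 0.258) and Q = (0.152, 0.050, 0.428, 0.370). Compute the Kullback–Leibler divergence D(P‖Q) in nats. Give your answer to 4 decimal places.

0.2438 nats

D(P‖Q) = Σ p·ln(p/q).
  0.330·ln(0.330/0.152) = 0.25582
  0.176·ln(0.176/0.050) = 0.22149
  0.236·ln(0.236/0.428) = -0.14049
  0.258·ln(0.258/0.370) = -0.09302
D(P‖Q) = 0.2438 nats.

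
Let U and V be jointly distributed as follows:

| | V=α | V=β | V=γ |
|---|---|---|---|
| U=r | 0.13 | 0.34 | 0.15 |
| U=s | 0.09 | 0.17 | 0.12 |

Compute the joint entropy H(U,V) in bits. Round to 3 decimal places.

H(U,V) = −Σ p(x,y)·log₂ p(x,y) over all 6 cells.
  cell (r,α): −0.13·log₂0.13 = 0.3826
  cell (r,β): −0.34·log₂0.34 = 0.5292
  cell (r,γ): −0.15·log₂0.15 = 0.4105
  cell (s,α): −0.09·log₂0.09 = 0.3127
  cell (s,β): −0.17·log₂0.17 = 0.4346
  cell (s,γ): −0.12·log₂0.12 = 0.3671
Sum = 2.437 bits.

2.437 bits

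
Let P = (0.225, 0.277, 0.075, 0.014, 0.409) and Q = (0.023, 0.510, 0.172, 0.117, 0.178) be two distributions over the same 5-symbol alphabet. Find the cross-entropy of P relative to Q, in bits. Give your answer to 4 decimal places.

2.7458 bits

H(P,Q) = −Σ p·log₂ q.
  −0.225·log₂(0.023) = 1.22450
  −0.277·log₂(0.510) = 0.26909
  −0.075·log₂(0.172) = 0.19046
  −0.014·log₂(0.117) = 0.04334
  −0.409·log₂(0.178) = 1.01843
H(P,Q) = 2.7458 bits.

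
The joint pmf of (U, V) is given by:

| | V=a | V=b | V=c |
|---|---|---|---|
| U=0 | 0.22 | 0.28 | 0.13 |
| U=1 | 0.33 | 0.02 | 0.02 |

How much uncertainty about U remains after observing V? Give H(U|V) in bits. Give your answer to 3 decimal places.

Chain rule: H(U|V) = H(U,V) − H(V).
Marginals: p(U) = (0.6300, 0.3700), p(V) = (0.5500, 0.3000, 0.1500).
H(U,V) = 2.1310 bits; H(V) = 1.4060 bits.
H(U|V) = 2.1310 − 1.4060 = 0.725 bits.

0.725 bits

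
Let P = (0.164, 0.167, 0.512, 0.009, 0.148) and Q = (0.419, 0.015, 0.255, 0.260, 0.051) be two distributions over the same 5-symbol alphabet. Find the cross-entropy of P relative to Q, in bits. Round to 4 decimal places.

H(P,Q) = −Σ p·log₂ q.
  −0.164·log₂(0.419) = 0.20582
  −0.167·log₂(0.015) = 1.01184
  −0.512·log₂(0.255) = 1.00937
  −0.009·log₂(0.260) = 0.01749
  −0.148·log₂(0.051) = 0.63542
H(P,Q) = 2.8799 bits.

2.8799 bits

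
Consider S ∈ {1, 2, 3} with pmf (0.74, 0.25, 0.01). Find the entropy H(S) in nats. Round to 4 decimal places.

0.6154 nats

H(S) = −Σ p·ln p.
  −(0.74)·ln(0.74) = 0.22282
  −(0.25)·ln(0.25) = 0.34657
  −(0.01)·ln(0.01) = 0.04605
Sum: 0.22282 + 0.34657 + 0.04605 = 0.6154 nats.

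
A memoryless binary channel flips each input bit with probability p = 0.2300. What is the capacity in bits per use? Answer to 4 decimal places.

Binary symmetric channel: C = 1 − h₂(ε) where h₂ is the binary entropy function.
h₂(0.2300) = −0.2300·log₂0.2300 − 0.7700·log₂0.7700 = 0.7780.
C = 1 − 0.7780 = 0.2220 bits per channel use.

0.2220 bits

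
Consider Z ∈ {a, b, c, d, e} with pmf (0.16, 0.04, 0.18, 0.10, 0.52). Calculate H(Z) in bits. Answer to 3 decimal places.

H(Z) = −Σ p·log₂ p.
  −(0.16)·log₂(0.16) = 0.4230
  −(0.04)·log₂(0.04) = 0.1858
  −(0.18)·log₂(0.18) = 0.4453
  −(0.10)·log₂(0.10) = 0.3322
  −(0.52)·log₂(0.52) = 0.4906
Sum: 0.4230 + 0.1858 + 0.4453 + 0.3322 + 0.4906 = 1.877 bits.

1.877 bits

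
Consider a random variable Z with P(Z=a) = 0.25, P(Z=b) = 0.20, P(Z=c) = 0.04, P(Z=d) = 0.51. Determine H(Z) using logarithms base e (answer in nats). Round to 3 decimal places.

H(Z) = −Σ p·ln p.
  −(0.25)·ln(0.25) = 0.3466
  −(0.20)·ln(0.20) = 0.3219
  −(0.04)·ln(0.04) = 0.1288
  −(0.51)·ln(0.51) = 0.3434
Sum: 0.3466 + 0.3219 + 0.1288 + 0.3434 = 1.141 nats.

1.141 nats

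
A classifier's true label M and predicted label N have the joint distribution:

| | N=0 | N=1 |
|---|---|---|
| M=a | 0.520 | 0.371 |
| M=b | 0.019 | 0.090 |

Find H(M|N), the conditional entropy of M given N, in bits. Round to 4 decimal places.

0.4470 bits

Marginals: p(M) = (0.8910, 0.1090), p(N) = (0.5390, 0.4610).
H(M|N) = Σ p(N) · H(M|N=·).
  N=0: p=0.5390, H(M|N=0) = 0.2201
  N=1: p=0.4610, H(M|N=1) = 0.7123
Weighted sum = 0.4470 bits.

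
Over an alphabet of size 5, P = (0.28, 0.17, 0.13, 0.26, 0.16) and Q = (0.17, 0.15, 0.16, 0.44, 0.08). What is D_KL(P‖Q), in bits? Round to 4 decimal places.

D(P‖Q) = Σ p·log₂(p/q).
  0.28·log₂(0.28/0.17) = 0.20157
  0.17·log₂(0.17/0.15) = 0.03070
  0.13·log₂(0.13/0.16) = -0.03894
  0.26·log₂(0.26/0.44) = -0.19734
  0.16·log₂(0.16/0.08) = 0.16000
D(P‖Q) = 0.1560 bits.

0.1560 bits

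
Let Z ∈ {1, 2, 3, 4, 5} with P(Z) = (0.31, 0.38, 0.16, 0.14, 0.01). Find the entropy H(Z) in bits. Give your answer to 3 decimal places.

1.941 bits

H(Z) = −Σ p·log₂ p.
  −(0.31)·log₂(0.31) = 0.5238
  −(0.38)·log₂(0.38) = 0.5305
  −(0.16)·log₂(0.16) = 0.4230
  −(0.14)·log₂(0.14) = 0.3971
  −(0.01)·log₂(0.01) = 0.0664
Sum: 0.5238 + 0.5305 + 0.4230 + 0.3971 + 0.0664 = 1.941 bits.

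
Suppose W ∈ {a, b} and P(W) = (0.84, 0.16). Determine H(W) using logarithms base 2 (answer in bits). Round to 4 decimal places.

H(W) = −Σ p·log₂ p.
  −(0.84)·log₂(0.84) = 0.21129
  −(0.16)·log₂(0.16) = 0.42302
Sum: 0.21129 + 0.42302 = 0.6343 bits.

0.6343 bits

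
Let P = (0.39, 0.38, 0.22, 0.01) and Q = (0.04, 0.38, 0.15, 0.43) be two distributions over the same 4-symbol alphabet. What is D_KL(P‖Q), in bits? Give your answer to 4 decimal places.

1.3486 bits

D(P‖Q) = Σ p·log₂(p/q).
  0.39·log₂(0.39/0.04) = 1.28131
  0.38·log₂(0.38/0.38) = 0.00000
  0.22·log₂(0.22/0.15) = 0.12156
  0.01·log₂(0.01/0.43) = -0.05426
D(P‖Q) = 1.3486 bits.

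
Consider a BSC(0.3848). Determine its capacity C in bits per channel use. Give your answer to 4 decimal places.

0.0386 bits

Binary symmetric channel: C = 1 − h₂(ε) where h₂ is the binary entropy function.
h₂(0.3848) = −0.3848·log₂0.3848 − 0.6152·log₂0.6152 = 0.9614.
C = 1 − 0.9614 = 0.0386 bits per channel use.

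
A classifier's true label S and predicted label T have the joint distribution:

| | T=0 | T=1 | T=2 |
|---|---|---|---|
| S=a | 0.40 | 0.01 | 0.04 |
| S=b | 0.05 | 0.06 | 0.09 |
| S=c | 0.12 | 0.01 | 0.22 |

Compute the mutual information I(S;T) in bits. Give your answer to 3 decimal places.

0.329 bits

Marginals: p(S) = (0.4500, 0.2000, 0.3500), p(T) = (0.5700, 0.0800, 0.3500).
I(S;T) = Σ p(x,y)·log₂[p(x,y)/(p(x)p(y))].
  (a,0): 0.40·log₂(1.5595) = 0.2564
  (a,1): 0.01·log₂(0.2778) = -0.0185
  (a,2): 0.04·log₂(0.2540) = -0.0791
  (b,0): 0.05·log₂(0.4386) = -0.0595
  (b,1): 0.06·log₂(3.7500) = 0.1144
  (b,2): 0.09·log₂(1.2857) = 0.0326
  (c,0): 0.12·log₂(0.6015) = -0.0880
  (c,1): 0.01·log₂(0.3571) = -0.0149
  (c,2): 0.22·log₂(1.7959) = 0.1858
Sum = 0.329 bits.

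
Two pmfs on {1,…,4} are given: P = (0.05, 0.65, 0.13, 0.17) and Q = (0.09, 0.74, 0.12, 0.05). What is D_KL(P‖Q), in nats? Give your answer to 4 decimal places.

D(P‖Q) = Σ p·ln(p/q).
  0.05·ln(0.05/0.09) = -0.02939
  0.65·ln(0.65/0.74) = -0.08429
  0.13·ln(0.13/0.12) = 0.01041
  0.17·ln(0.17/0.05) = 0.20804
D(P‖Q) = 0.1048 nats.

0.1048 nats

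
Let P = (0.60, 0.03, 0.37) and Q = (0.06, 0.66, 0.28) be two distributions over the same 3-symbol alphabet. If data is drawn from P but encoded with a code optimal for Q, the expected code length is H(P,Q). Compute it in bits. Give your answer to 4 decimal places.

3.1328 bits

H(P,Q) = −Σ p·log₂ q.
  −0.60·log₂(0.06) = 2.43534
  −0.03·log₂(0.66) = 0.01798
  −0.37·log₂(0.28) = 0.67951
H(P,Q) = 3.1328 bits.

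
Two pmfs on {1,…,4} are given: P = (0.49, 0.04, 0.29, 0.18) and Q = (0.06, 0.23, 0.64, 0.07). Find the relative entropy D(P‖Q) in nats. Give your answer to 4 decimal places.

D(P‖Q) = Σ p·ln(p/q).
  0.49·ln(0.49/0.06) = 1.02903
  0.04·ln(0.04/0.23) = -0.06997
  0.29·ln(0.29/0.64) = -0.22956
  0.18·ln(0.18/0.07) = 0.17000
D(P‖Q) = 0.8995 nats.

0.8995 nats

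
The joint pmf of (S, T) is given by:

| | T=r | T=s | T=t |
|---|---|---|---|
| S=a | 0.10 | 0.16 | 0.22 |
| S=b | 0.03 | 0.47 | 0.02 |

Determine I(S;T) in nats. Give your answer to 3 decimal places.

Marginals: p(S) = (0.4800, 0.5200), p(T) = (0.1300, 0.6300, 0.2400).
I(S;T) = Σ p(x,y)·ln[p(x,y)/(p(x)p(y))].
  (a,r): 0.10·ln(1.6026) = 0.0472
  (a,s): 0.16·ln(0.5291) = -0.1019
  (a,t): 0.22·ln(1.9097) = 0.1423
  (b,r): 0.03·ln(0.4438) = -0.0244
  (b,s): 0.47·ln(1.4347) = 0.1696
  (b,t): 0.02·ln(0.1603) = -0.0366
Sum = 0.196 nats.

0.196 nats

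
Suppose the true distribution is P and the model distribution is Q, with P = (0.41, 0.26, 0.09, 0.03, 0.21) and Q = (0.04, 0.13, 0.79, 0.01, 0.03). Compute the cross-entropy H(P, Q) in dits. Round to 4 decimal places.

1.1925 dits

H(P,Q) = −Σ p·log₁₀ q.
  −0.41·log₁₀(0.04) = 0.57316
  −0.26·log₁₀(0.13) = 0.23037
  −0.09·log₁₀(0.79) = 0.00921
  −0.03·log₁₀(0.01) = 0.06000
  −0.21·log₁₀(0.03) = 0.31980
H(P,Q) = 1.1925 dits.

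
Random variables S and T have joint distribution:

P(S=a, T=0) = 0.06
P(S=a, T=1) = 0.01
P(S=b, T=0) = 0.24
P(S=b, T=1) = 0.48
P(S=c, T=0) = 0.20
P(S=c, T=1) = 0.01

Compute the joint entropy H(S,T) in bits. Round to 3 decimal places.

H(S,T) = −Σ p(x,y)·log₂ p(x,y) over all 6 cells.
  cell (a,0): −0.06·log₂0.06 = 0.2435
  cell (a,1): −0.01·log₂0.01 = 0.0664
  cell (b,0): −0.24·log₂0.24 = 0.4941
  cell (b,1): −0.48·log₂0.48 = 0.5083
  cell (c,0): −0.20·log₂0.20 = 0.4644
  cell (c,1): −0.01·log₂0.01 = 0.0664
Sum = 1.843 bits.

1.843 bits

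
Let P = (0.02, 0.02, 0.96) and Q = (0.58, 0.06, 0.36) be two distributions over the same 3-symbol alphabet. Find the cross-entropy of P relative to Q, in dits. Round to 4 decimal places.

0.4551 dits

H(P,Q) = −Σ p·log₁₀ q.
  −0.02·log₁₀(0.58) = 0.00473
  −0.02·log₁₀(0.06) = 0.02444
  −0.96·log₁₀(0.36) = 0.42595
H(P,Q) = 0.4551 dits.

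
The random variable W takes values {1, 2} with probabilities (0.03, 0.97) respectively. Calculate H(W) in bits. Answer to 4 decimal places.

H(W) = −Σ p·log₂ p.
  −(0.03)·log₂(0.03) = 0.15177
  −(0.97)·log₂(0.97) = 0.04263
Sum: 0.15177 + 0.04263 = 0.1944 bits.

0.1944 bits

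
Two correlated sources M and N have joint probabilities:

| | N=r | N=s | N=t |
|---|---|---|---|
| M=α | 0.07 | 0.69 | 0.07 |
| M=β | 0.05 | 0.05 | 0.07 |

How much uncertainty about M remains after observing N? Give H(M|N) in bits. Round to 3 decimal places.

0.522 bits

Chain rule: H(M|N) = H(M,N) − H(N).
Marginals: p(M) = (0.8300, 0.1700), p(N) = (0.1200, 0.7400, 0.1400).
H(M,N) = 1.6072 bits; H(N) = 1.0856 bits.
H(M|N) = 1.6072 − 1.0856 = 0.522 bits.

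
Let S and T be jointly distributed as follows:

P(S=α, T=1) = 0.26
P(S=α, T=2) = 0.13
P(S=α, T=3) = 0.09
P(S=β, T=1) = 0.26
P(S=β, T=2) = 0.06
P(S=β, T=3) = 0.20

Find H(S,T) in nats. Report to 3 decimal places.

1.673 nats

H(S,T) = −Σ p(x,y)·ln p(x,y) over all 6 cells.
  cell (α,1): −0.26·ln0.26 = 0.3502
  cell (α,2): −0.13·ln0.13 = 0.2652
  cell (α,3): −0.09·ln0.09 = 0.2167
  cell (β,1): −0.26·ln0.26 = 0.3502
  cell (β,2): −0.06·ln0.06 = 0.1688
  cell (β,3): −0.20·ln0.20 = 0.3219
Sum = 1.673 nats.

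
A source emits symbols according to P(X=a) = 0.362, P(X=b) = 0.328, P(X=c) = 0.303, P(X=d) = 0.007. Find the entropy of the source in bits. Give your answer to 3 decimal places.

H(X) = −Σ p·log₂ p.
  −(0.362)·log₂(0.362) = 0.5307
  −(0.328)·log₂(0.328) = 0.5275
  −(0.303)·log₂(0.303) = 0.5220
  −(0.007)·log₂(0.007) = 0.0501
Sum: 0.5307 + 0.5275 + 0.5220 + 0.0501 = 1.630 bits.

1.630 bits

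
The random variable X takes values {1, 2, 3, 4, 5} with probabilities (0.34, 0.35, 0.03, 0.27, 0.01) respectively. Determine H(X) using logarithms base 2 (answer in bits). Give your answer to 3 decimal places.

H(X) = −Σ p·log₂ p.
  −(0.34)·log₂(0.34) = 0.5292
  −(0.35)·log₂(0.35) = 0.5301
  −(0.03)·log₂(0.03) = 0.1518
  −(0.27)·log₂(0.27) = 0.5100
  −(0.01)·log₂(0.01) = 0.0664
Sum: 0.5292 + 0.5301 + 0.1518 + 0.5100 + 0.0664 = 1.788 bits.

1.788 bits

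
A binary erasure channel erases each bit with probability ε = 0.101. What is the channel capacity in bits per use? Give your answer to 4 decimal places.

0.8990 bits

Binary erasure channel: capacity C = 1 − ε.
C = 1 − 0.101 = 0.8990 bits per channel use.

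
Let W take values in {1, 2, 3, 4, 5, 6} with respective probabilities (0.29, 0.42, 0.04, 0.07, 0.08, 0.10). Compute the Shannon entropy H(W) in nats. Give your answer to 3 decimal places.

H(W) = −Σ p·ln p.
  −(0.29)·ln(0.29) = 0.3590
  −(0.42)·ln(0.42) = 0.3644
  −(0.04)·ln(0.04) = 0.1288
  −(0.07)·ln(0.07) = 0.1861
  −(0.08)·ln(0.08) = 0.2021
  −(0.10)·ln(0.10) = 0.2303
Sum: 0.3590 + 0.3644 + 0.1288 + 0.1861 + 0.2021 + 0.2303 = 1.471 nats.

1.471 nats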